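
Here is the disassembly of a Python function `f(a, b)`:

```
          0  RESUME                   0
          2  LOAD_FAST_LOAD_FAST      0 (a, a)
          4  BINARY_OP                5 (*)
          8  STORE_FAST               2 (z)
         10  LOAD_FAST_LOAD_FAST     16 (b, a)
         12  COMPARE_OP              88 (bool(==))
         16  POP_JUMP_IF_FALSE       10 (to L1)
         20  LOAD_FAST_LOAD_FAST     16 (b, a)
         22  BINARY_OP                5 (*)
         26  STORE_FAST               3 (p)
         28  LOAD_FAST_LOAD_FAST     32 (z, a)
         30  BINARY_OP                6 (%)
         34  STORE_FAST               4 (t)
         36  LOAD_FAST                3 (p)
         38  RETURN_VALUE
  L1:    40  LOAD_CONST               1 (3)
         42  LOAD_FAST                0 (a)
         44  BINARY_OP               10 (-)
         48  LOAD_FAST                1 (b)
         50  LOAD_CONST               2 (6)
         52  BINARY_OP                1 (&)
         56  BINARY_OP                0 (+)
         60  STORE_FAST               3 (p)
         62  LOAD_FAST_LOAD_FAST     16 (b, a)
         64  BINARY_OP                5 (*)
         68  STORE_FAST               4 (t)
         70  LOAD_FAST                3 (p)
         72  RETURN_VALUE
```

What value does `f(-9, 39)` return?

LOAD_FAST_LOAD_FAST a,a → push -9,-9. Stack: [-9, -9]
BINARY_OP * → -9 * -9 = 81. Stack: [81]
STORE_FAST z → z=81. Stack: []
LOAD_FAST_LOAD_FAST b,a → push 39,-9. Stack: [39, -9]
COMPARE_OP bool(==) → 39 vs -9 = False. Stack: [False]
POP_JUMP_IF_FALSE → pop False; jump. Stack: []
LOAD_CONST → push 3. Stack: [3]
LOAD_FAST a → push -9. Stack: [3, -9]
BINARY_OP - → 3 - -9 = 12. Stack: [12]
LOAD_FAST b → push 39. Stack: [12, 39]
LOAD_CONST → push 6. Stack: [12, 39, 6]
BINARY_OP & → 39 & 6 = 6. Stack: [12, 6]
BINARY_OP + → 12 + 6 = 18. Stack: [18]
STORE_FAST p → p=18. Stack: []
LOAD_FAST_LOAD_FAST b,a → push 39,-9. Stack: [39, -9]
BINARY_OP * → 39 * -9 = -351. Stack: [-351]
STORE_FAST t → t=-351. Stack: []
LOAD_FAST p → push 18. Stack: [18]
RETURN_VALUE → return 18.

18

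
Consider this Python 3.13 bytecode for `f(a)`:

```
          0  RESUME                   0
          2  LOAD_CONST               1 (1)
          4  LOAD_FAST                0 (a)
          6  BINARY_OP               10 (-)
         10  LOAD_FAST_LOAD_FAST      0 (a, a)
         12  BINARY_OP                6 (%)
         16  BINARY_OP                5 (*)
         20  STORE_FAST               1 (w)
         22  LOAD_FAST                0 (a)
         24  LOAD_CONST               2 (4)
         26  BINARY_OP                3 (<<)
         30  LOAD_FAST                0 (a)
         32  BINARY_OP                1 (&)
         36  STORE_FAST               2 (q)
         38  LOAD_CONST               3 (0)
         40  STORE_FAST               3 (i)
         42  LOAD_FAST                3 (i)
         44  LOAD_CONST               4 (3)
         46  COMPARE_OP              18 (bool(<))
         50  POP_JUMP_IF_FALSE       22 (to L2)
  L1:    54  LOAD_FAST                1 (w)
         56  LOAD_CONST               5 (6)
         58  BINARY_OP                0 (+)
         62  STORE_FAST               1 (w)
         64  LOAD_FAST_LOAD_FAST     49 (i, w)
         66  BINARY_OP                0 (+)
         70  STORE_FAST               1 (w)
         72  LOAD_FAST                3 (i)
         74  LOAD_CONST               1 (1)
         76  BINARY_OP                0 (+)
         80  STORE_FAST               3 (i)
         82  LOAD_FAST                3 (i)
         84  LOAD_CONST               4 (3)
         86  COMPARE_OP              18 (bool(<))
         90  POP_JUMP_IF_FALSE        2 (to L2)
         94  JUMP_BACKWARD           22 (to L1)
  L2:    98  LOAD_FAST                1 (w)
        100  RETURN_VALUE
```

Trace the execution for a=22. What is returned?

21

LOAD_CONST → push 1. Stack: [1]
LOAD_FAST a → push 22. Stack: [1, 22]
BINARY_OP - → 1 - 22 = -21. Stack: [-21]
LOAD_FAST_LOAD_FAST a,a → push 22,22. Stack: [-21, 22, 22]
BINARY_OP % → 22 % 22 = 0. Stack: [-21, 0]
BINARY_OP * → -21 * 0 = 0. Stack: [0]
STORE_FAST w → w=0. Stack: []
LOAD_FAST a → push 22. Stack: [22]
LOAD_CONST → push 4. Stack: [22, 4]
BINARY_OP << → 22 << 4 = 352. Stack: [352]
LOAD_FAST a → push 22. Stack: [352, 22]
BINARY_OP & → 352 & 22 = 0. Stack: [0]
STORE_FAST q → q=0. Stack: []
LOAD_CONST → push 0. Stack: [0]
STORE_FAST i → i=0. Stack: []
LOAD_FAST i → push 0. Stack: [0]
LOAD_CONST → push 3. Stack: [0, 3]
COMPARE_OP bool(<) → 0 vs 3 = True. Stack: [True]
POP_JUMP_IF_FALSE → pop True; no jump. Stack: []
LOAD_FAST w → push 0. Stack: [0]
LOAD_CONST → push 6. Stack: [0, 6]
BINARY_OP + → 0 + 6 = 6. Stack: [6]
STORE_FAST w → w=6. Stack: []
LOAD_FAST_LOAD_FAST i,w → push 0,6. Stack: [0, 6]
BINARY_OP + → 0 + 6 = 6. Stack: [6]
STORE_FAST w → w=6. Stack: []
LOAD_FAST i → push 0. Stack: [0]
LOAD_CONST → push 1. Stack: [0, 1]
BINARY_OP + → 0 + 1 = 1. Stack: [1]
STORE_FAST i → i=1. Stack: []
LOAD_FAST i → push 1. Stack: [1]
LOAD_CONST → push 3. Stack: [1, 3]
COMPARE_OP bool(<) → 1 vs 3 = True. Stack: [True]
POP_JUMP_IF_FALSE → pop True; no jump. Stack: []
LOAD_FAST w → push 6. Stack: [6]
LOAD_CONST → push 6. Stack: [6, 6]
BINARY_OP + → 6 + 6 = 12. Stack: [12]
STORE_FAST w → w=12. Stack: []
LOAD_FAST_LOAD_FAST i,w → push 1,12. Stack: [1, 12]
BINARY_OP + → 1 + 12 = 13. Stack: [13]
STORE_FAST w → w=13. Stack: []
LOAD_FAST i → push 1. Stack: [1]
LOAD_CONST → push 1. Stack: [1, 1]
BINARY_OP + → 1 + 1 = 2. Stack: [2]
STORE_FAST i → i=2. Stack: []
LOAD_FAST i → push 2. Stack: [2]
LOAD_CONST → push 3. Stack: [2, 3]
COMPARE_OP bool(<) → 2 vs 3 = True. Stack: [True]
POP_JUMP_IF_FALSE → pop True; no jump. Stack: []
LOAD_FAST w → push 13. Stack: [13]
LOAD_CONST → push 6. Stack: [13, 6]
BINARY_OP + → 13 + 6 = 19. Stack: [19]
STORE_FAST w → w=19. Stack: []
LOAD_FAST_LOAD_FAST i,w → push 2,19. Stack: [2, 19]
BINARY_OP + → 2 + 19 = 21. Stack: [21]
STORE_FAST w → w=21. Stack: []
LOAD_FAST i → push 2. Stack: [2]
LOAD_CONST → push 1. Stack: [2, 1]
BINARY_OP + → 2 + 1 = 3. Stack: [3]
STORE_FAST i → i=3. Stack: []
LOAD_FAST i → push 3. Stack: [3]
LOAD_CONST → push 3. Stack: [3, 3]
COMPARE_OP bool(<) → 3 vs 3 = False. Stack: [False]
POP_JUMP_IF_FALSE → pop False; jump. Stack: []
LOAD_FAST w → push 21. Stack: [21]
RETURN_VALUE → return 21.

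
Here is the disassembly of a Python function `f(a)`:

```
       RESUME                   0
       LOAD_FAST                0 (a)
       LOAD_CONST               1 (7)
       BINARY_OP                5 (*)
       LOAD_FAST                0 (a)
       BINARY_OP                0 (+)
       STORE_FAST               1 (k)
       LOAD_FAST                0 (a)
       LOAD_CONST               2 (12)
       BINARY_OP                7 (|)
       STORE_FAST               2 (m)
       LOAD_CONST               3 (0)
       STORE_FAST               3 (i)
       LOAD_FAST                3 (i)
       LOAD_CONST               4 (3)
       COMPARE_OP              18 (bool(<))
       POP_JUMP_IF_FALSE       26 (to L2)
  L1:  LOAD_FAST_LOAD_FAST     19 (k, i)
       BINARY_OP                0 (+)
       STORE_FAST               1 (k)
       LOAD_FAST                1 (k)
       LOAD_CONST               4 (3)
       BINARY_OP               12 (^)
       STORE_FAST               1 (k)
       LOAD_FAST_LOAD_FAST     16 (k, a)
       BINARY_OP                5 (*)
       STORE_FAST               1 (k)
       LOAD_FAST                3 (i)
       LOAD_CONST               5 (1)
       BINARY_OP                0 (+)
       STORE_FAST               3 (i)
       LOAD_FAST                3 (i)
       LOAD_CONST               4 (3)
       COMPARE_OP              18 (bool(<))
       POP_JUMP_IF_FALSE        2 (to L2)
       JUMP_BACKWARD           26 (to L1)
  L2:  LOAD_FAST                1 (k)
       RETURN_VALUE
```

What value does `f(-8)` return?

LOAD_FAST a → push -8
LOAD_CONST → push 7
BINARY_OP * → -8 * 7 = -56
LOAD_FAST a → push -8
BINARY_OP + → -56 + -8 = -64
STORE_FAST k → k=-64
LOAD_FAST a → push -8
LOAD_CONST → push 12
BINARY_OP | → -8 | 12 = -4
STORE_FAST m → m=-4
LOAD_CONST → push 0
STORE_FAST i → i=0
LOAD_FAST i → push 0
LOAD_CONST → push 3
COMPARE_OP bool(<) → 0 vs 3 = True
POP_JUMP_IF_FALSE → pop True; no jump
LOAD_FAST_LOAD_FAST k,i → push -64,0
BINARY_OP + → -64 + 0 = -64
STORE_FAST k → k=-64
LOAD_FAST k → push -64
LOAD_CONST → push 3
BINARY_OP ^ → -64 ^ 3 = -61
STORE_FAST k → k=-61
LOAD_FAST_LOAD_FAST k,a → push -61,-8
BINARY_OP * → -61 * -8 = 488
STORE_FAST k → k=488
LOAD_FAST i → push 0
LOAD_CONST → push 1
BINARY_OP + → 0 + 1 = 1
STORE_FAST i → i=1
LOAD_FAST i → push 1
LOAD_CONST → push 3
COMPARE_OP bool(<) → 1 vs 3 = True
POP_JUMP_IF_FALSE → pop True; no jump
LOAD_FAST_LOAD_FAST k,i → push 488,1
BINARY_OP + → 488 + 1 = 489
STORE_FAST k → k=489
LOAD_FAST k → push 489
LOAD_CONST → push 3
BINARY_OP ^ → 489 ^ 3 = 490
STORE_FAST k → k=490
LOAD_FAST_LOAD_FAST k,a → push 490,-8
BINARY_OP * → 490 * -8 = -3920
STORE_FAST k → k=-3920
LOAD_FAST i → push 1
LOAD_CONST → push 1
BINARY_OP + → 1 + 1 = 2
STORE_FAST i → i=2
LOAD_FAST i → push 2
LOAD_CONST → push 3
COMPARE_OP bool(<) → 2 vs 3 = True
POP_JUMP_IF_FALSE → pop True; no jump
LOAD_FAST_LOAD_FAST k,i → push -3920,2
BINARY_OP + → -3920 + 2 = -3918
STORE_FAST k → k=-3918
LOAD_FAST k → push -3918
LOAD_CONST → push 3
BINARY_OP ^ → -3918 ^ 3 = -3919
STORE_FAST k → k=-3919
LOAD_FAST_LOAD_FAST k,a → push -3919,-8
BINARY_OP * → -3919 * -8 = 31352
STORE_FAST k → k=31352
LOAD_FAST i → push 2
LOAD_CONST → push 1
BINARY_OP + → 2 + 1 = 3
STORE_FAST i → i=3
LOAD_FAST i → push 3
LOAD_CONST → push 3
COMPARE_OP bool(<) → 3 vs 3 = False
POP_JUMP_IF_FALSE → pop False; jump
LOAD_FAST k → push 31352
RETURN_VALUE → return 31352.

31352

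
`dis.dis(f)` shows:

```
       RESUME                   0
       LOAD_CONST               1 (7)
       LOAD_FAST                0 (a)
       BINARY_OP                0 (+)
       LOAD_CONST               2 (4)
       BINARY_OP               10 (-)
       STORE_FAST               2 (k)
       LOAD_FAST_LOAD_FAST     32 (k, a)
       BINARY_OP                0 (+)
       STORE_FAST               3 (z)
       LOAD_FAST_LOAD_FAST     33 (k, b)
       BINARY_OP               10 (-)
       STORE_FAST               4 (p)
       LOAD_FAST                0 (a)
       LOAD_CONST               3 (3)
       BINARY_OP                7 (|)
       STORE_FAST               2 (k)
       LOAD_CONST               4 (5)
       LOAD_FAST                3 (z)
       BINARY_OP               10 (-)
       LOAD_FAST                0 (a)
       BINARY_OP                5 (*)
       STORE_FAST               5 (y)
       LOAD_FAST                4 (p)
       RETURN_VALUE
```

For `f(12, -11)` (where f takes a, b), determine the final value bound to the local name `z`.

27

LOAD_CONST → push 7. Stack: [7]
LOAD_FAST a → push 12. Stack: [7, 12]
BINARY_OP + → 7 + 12 = 19. Stack: [19]
LOAD_CONST → push 4. Stack: [19, 4]
BINARY_OP - → 19 - 4 = 15. Stack: [15]
STORE_FAST k → k=15. Stack: []
LOAD_FAST_LOAD_FAST k,a → push 15,12. Stack: [15, 12]
BINARY_OP + → 15 + 12 = 27. Stack: [27]
STORE_FAST z → z=27. Stack: []
LOAD_FAST_LOAD_FAST k,b → push 15,-11. Stack: [15, -11]
BINARY_OP - → 15 - -11 = 26. Stack: [26]
STORE_FAST p → p=26. Stack: []
LOAD_FAST a → push 12. Stack: [12]
LOAD_CONST → push 3. Stack: [12, 3]
BINARY_OP | → 12 | 3 = 15. Stack: [15]
STORE_FAST k → k=15. Stack: []
LOAD_CONST → push 5. Stack: [5]
LOAD_FAST z → push 27. Stack: [5, 27]
BINARY_OP - → 5 - 27 = -22. Stack: [-22]
LOAD_FAST a → push 12. Stack: [-22, 12]
BINARY_OP * → -22 * 12 = -264. Stack: [-264]
STORE_FAST y → y=-264. Stack: []
LOAD_FAST p → push 26. Stack: [26]
RETURN_VALUE → return 26.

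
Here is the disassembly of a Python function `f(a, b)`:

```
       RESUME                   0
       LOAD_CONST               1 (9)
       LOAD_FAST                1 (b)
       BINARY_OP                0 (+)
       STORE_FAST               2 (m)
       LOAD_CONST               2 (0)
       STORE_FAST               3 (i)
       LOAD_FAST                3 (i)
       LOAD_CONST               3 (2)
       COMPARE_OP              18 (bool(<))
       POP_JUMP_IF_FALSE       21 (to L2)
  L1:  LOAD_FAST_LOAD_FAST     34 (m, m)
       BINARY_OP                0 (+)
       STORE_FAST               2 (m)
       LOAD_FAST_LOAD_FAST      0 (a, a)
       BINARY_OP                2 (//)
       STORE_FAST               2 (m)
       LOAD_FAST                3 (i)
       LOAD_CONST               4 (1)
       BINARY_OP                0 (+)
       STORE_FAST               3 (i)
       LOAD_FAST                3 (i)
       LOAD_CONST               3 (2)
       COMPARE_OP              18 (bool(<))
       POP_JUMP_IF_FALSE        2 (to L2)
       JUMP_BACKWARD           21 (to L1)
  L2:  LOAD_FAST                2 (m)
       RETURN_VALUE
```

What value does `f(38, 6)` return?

LOAD_CONST → push 9. Stack: [9]
LOAD_FAST b → push 6. Stack: [9, 6]
BINARY_OP + → 9 + 6 = 15. Stack: [15]
STORE_FAST m → m=15. Stack: []
LOAD_CONST → push 0. Stack: [0]
STORE_FAST i → i=0. Stack: []
LOAD_FAST i → push 0. Stack: [0]
LOAD_CONST → push 2. Stack: [0, 2]
COMPARE_OP bool(<) → 0 vs 2 = True. Stack: [True]
POP_JUMP_IF_FALSE → pop True; no jump. Stack: []
LOAD_FAST_LOAD_FAST m,m → push 15,15. Stack: [15, 15]
BINARY_OP + → 15 + 15 = 30. Stack: [30]
STORE_FAST m → m=30. Stack: []
LOAD_FAST_LOAD_FAST a,a → push 38,38. Stack: [38, 38]
BINARY_OP // → 38 // 38 = 1. Stack: [1]
STORE_FAST m → m=1. Stack: []
LOAD_FAST i → push 0. Stack: [0]
LOAD_CONST → push 1. Stack: [0, 1]
BINARY_OP + → 0 + 1 = 1. Stack: [1]
STORE_FAST i → i=1. Stack: []
LOAD_FAST i → push 1. Stack: [1]
LOAD_CONST → push 2. Stack: [1, 2]
COMPARE_OP bool(<) → 1 vs 2 = True. Stack: [True]
POP_JUMP_IF_FALSE → pop True; no jump. Stack: []
LOAD_FAST_LOAD_FAST m,m → push 1,1. Stack: [1, 1]
BINARY_OP + → 1 + 1 = 2. Stack: [2]
STORE_FAST m → m=2. Stack: []
LOAD_FAST_LOAD_FAST a,a → push 38,38. Stack: [38, 38]
BINARY_OP // → 38 // 38 = 1. Stack: [1]
STORE_FAST m → m=1. Stack: []
LOAD_FAST i → push 1. Stack: [1]
LOAD_CONST → push 1. Stack: [1, 1]
BINARY_OP + → 1 + 1 = 2. Stack: [2]
STORE_FAST i → i=2. Stack: []
LOAD_FAST i → push 2. Stack: [2]
LOAD_CONST → push 2. Stack: [2, 2]
COMPARE_OP bool(<) → 2 vs 2 = False. Stack: [False]
POP_JUMP_IF_FALSE → pop False; jump. Stack: []
LOAD_FAST m → push 1. Stack: [1]
RETURN_VALUE → return 1.

1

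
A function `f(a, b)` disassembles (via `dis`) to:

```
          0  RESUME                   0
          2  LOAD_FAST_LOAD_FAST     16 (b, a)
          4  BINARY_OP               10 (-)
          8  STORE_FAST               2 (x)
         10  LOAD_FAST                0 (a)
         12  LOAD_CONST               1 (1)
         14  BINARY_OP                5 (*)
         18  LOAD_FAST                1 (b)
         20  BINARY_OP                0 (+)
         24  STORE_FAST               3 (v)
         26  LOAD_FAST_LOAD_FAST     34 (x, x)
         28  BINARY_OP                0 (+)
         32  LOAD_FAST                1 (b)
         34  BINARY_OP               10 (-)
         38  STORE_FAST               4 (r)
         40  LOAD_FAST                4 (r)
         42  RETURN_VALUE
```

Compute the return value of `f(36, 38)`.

LOAD_FAST_LOAD_FAST b,a → push 38,36. Stack: [38, 36]
BINARY_OP - → 38 - 36 = 2. Stack: [2]
STORE_FAST x → x=2. Stack: []
LOAD_FAST a → push 36. Stack: [36]
LOAD_CONST → push 1. Stack: [36, 1]
BINARY_OP * → 36 * 1 = 36. Stack: [36]
LOAD_FAST b → push 38. Stack: [36, 38]
BINARY_OP + → 36 + 38 = 74. Stack: [74]
STORE_FAST v → v=74. Stack: []
LOAD_FAST_LOAD_FAST x,x → push 2,2. Stack: [2, 2]
BINARY_OP + → 2 + 2 = 4. Stack: [4]
LOAD_FAST b → push 38. Stack: [4, 38]
BINARY_OP - → 4 - 38 = -34. Stack: [-34]
STORE_FAST r → r=-34. Stack: []
LOAD_FAST r → push -34. Stack: [-34]
RETURN_VALUE → return -34.

-34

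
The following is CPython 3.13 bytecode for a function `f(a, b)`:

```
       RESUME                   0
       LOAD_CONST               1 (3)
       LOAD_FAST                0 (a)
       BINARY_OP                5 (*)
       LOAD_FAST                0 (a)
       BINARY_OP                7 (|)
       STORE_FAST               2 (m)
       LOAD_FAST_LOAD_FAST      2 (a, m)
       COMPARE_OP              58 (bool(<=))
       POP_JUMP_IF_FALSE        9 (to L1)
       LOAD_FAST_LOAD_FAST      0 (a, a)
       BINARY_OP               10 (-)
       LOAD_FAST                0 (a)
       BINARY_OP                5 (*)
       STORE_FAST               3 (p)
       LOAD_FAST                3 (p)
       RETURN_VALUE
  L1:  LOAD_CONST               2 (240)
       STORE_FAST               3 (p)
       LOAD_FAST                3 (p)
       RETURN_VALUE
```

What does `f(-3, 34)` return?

0

LOAD_CONST → push 3. Stack: [3]
LOAD_FAST a → push -3. Stack: [3, -3]
BINARY_OP * → 3 * -3 = -9. Stack: [-9]
LOAD_FAST a → push -3. Stack: [-9, -3]
BINARY_OP | → -9 | -3 = -1. Stack: [-1]
STORE_FAST m → m=-1. Stack: []
LOAD_FAST_LOAD_FAST a,m → push -3,-1. Stack: [-3, -1]
COMPARE_OP bool(<=) → -3 vs -1 = True. Stack: [True]
POP_JUMP_IF_FALSE → pop True; no jump. Stack: []
LOAD_FAST_LOAD_FAST a,a → push -3,-3. Stack: [-3, -3]
BINARY_OP - → -3 - -3 = 0. Stack: [0]
LOAD_FAST a → push -3. Stack: [0, -3]
BINARY_OP * → 0 * -3 = 0. Stack: [0]
STORE_FAST p → p=0. Stack: []
LOAD_FAST p → push 0. Stack: [0]
RETURN_VALUE → return 0.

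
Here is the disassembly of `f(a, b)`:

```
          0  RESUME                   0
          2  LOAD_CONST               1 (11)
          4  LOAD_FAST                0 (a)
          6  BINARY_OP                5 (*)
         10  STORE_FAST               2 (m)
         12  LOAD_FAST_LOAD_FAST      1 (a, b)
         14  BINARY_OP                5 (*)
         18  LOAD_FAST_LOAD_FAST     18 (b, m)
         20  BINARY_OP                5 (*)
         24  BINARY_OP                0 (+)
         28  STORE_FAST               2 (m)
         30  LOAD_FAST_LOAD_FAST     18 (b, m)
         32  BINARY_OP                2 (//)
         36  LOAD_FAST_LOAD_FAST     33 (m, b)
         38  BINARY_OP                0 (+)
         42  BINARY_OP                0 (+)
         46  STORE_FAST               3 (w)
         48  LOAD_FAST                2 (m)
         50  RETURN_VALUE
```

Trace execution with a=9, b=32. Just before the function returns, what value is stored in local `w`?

LOAD_CONST → push 11. Stack: [11]
LOAD_FAST a → push 9. Stack: [11, 9]
BINARY_OP * → 11 * 9 = 99. Stack: [99]
STORE_FAST m → m=99. Stack: []
LOAD_FAST_LOAD_FAST a,b → push 9,32. Stack: [9, 32]
BINARY_OP * → 9 * 32 = 288. Stack: [288]
LOAD_FAST_LOAD_FAST b,m → push 32,99. Stack: [288, 32, 99]
BINARY_OP * → 32 * 99 = 3168. Stack: [288, 3168]
BINARY_OP + → 288 + 3168 = 3456. Stack: [3456]
STORE_FAST m → m=3456. Stack: []
LOAD_FAST_LOAD_FAST b,m → push 32,3456. Stack: [32, 3456]
BINARY_OP // → 32 // 3456 = 0. Stack: [0]
LOAD_FAST_LOAD_FAST m,b → push 3456,32. Stack: [0, 3456, 32]
BINARY_OP + → 3456 + 32 = 3488. Stack: [0, 3488]
BINARY_OP + → 0 + 3488 = 3488. Stack: [3488]
STORE_FAST w → w=3488. Stack: []
LOAD_FAST m → push 3456. Stack: [3456]
RETURN_VALUE → return 3456.

3488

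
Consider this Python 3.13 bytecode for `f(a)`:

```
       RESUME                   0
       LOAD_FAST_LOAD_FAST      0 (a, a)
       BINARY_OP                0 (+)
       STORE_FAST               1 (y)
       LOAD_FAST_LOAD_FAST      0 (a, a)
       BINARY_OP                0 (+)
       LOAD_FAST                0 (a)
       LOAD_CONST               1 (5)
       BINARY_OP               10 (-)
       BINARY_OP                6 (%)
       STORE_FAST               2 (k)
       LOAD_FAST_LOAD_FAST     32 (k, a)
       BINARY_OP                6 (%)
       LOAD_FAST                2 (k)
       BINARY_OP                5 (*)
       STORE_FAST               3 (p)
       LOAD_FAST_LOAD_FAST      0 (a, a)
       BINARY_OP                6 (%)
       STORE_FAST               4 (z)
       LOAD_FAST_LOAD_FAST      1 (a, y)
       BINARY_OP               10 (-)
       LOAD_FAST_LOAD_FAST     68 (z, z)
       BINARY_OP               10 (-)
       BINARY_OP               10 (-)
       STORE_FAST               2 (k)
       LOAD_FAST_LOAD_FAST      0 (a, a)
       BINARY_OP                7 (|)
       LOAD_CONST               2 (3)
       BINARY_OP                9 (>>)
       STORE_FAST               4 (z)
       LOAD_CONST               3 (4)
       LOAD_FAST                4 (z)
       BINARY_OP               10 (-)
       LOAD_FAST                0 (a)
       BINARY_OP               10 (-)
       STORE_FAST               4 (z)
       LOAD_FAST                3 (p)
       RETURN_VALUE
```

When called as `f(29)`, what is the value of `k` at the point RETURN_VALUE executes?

-29

LOAD_FAST_LOAD_FAST a,a → push 29,29. Stack: [29, 29]
BINARY_OP + → 29 + 29 = 58. Stack: [58]
STORE_FAST y → y=58. Stack: []
LOAD_FAST_LOAD_FAST a,a → push 29,29. Stack: [29, 29]
BINARY_OP + → 29 + 29 = 58. Stack: [58]
LOAD_FAST a → push 29. Stack: [58, 29]
LOAD_CONST → push 5. Stack: [58, 29, 5]
BINARY_OP - → 29 - 5 = 24. Stack: [58, 24]
BINARY_OP % → 58 % 24 = 10. Stack: [10]
STORE_FAST k → k=10. Stack: []
LOAD_FAST_LOAD_FAST k,a → push 10,29. Stack: [10, 29]
BINARY_OP % → 10 % 29 = 10. Stack: [10]
LOAD_FAST k → push 10. Stack: [10, 10]
BINARY_OP * → 10 * 10 = 100. Stack: [100]
STORE_FAST p → p=100. Stack: []
LOAD_FAST_LOAD_FAST a,a → push 29,29. Stack: [29, 29]
BINARY_OP % → 29 % 29 = 0. Stack: [0]
STORE_FAST z → z=0. Stack: []
LOAD_FAST_LOAD_FAST a,y → push 29,58. Stack: [29, 58]
BINARY_OP - → 29 - 58 = -29. Stack: [-29]
LOAD_FAST_LOAD_FAST z,z → push 0,0. Stack: [-29, 0, 0]
BINARY_OP - → 0 - 0 = 0. Stack: [-29, 0]
BINARY_OP - → -29 - 0 = -29. Stack: [-29]
STORE_FAST k → k=-29. Stack: []
LOAD_FAST_LOAD_FAST a,a → push 29,29. Stack: [29, 29]
BINARY_OP | → 29 | 29 = 29. Stack: [29]
LOAD_CONST → push 3. Stack: [29, 3]
BINARY_OP >> → 29 >> 3 = 3. Stack: [3]
STORE_FAST z → z=3. Stack: []
LOAD_CONST → push 4. Stack: [4]
LOAD_FAST z → push 3. Stack: [4, 3]
BINARY_OP - → 4 - 3 = 1. Stack: [1]
LOAD_FAST a → push 29. Stack: [1, 29]
BINARY_OP - → 1 - 29 = -28. Stack: [-28]
STORE_FAST z → z=-28. Stack: []
LOAD_FAST p → push 100. Stack: [100]
RETURN_VALUE → return 100.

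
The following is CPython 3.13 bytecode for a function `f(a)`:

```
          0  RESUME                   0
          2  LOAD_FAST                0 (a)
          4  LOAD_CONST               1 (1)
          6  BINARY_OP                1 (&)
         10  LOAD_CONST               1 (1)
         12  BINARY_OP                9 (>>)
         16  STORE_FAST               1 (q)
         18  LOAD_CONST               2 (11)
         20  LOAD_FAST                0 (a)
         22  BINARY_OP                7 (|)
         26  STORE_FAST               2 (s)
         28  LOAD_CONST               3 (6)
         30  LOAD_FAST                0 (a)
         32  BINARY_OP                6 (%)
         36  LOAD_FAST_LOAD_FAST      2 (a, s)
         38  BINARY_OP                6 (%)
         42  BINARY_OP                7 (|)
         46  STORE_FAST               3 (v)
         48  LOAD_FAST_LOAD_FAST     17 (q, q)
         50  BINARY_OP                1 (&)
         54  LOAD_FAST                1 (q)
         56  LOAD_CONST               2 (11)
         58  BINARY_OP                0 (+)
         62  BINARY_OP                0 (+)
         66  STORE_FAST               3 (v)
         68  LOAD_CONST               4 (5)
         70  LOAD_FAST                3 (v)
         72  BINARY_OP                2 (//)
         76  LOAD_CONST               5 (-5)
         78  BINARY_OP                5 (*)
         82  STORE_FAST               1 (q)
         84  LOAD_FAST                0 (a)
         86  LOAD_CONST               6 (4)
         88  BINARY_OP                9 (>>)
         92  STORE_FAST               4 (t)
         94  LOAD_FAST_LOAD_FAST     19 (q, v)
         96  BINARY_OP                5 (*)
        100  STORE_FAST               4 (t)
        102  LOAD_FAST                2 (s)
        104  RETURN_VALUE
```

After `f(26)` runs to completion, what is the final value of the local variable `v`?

11

LOAD_FAST a → push 26. Stack: [26]
LOAD_CONST → push 1. Stack: [26, 1]
BINARY_OP & → 26 & 1 = 0. Stack: [0]
LOAD_CONST → push 1. Stack: [0, 1]
BINARY_OP >> → 0 >> 1 = 0. Stack: [0]
STORE_FAST q → q=0. Stack: []
LOAD_CONST → push 11. Stack: [11]
LOAD_FAST a → push 26. Stack: [11, 26]
BINARY_OP | → 11 | 26 = 27. Stack: [27]
STORE_FAST s → s=27. Stack: []
LOAD_CONST → push 6. Stack: [6]
LOAD_FAST a → push 26. Stack: [6, 26]
BINARY_OP % → 6 % 26 = 6. Stack: [6]
LOAD_FAST_LOAD_FAST a,s → push 26,27. Stack: [6, 26, 27]
BINARY_OP % → 26 % 27 = 26. Stack: [6, 26]
BINARY_OP | → 6 | 26 = 30. Stack: [30]
STORE_FAST v → v=30. Stack: []
LOAD_FAST_LOAD_FAST q,q → push 0,0. Stack: [0, 0]
BINARY_OP & → 0 & 0 = 0. Stack: [0]
LOAD_FAST q → push 0. Stack: [0, 0]
LOAD_CONST → push 11. Stack: [0, 0, 11]
BINARY_OP + → 0 + 11 = 11. Stack: [0, 11]
BINARY_OP + → 0 + 11 = 11. Stack: [11]
STORE_FAST v → v=11. Stack: []
LOAD_CONST → push 5. Stack: [5]
LOAD_FAST v → push 11. Stack: [5, 11]
BINARY_OP // → 5 // 11 = 0. Stack: [0]
LOAD_CONST → push -5. Stack: [0, -5]
BINARY_OP * → 0 * -5 = 0. Stack: [0]
STORE_FAST q → q=0. Stack: []
LOAD_FAST a → push 26. Stack: [26]
LOAD_CONST → push 4. Stack: [26, 4]
BINARY_OP >> → 26 >> 4 = 1. Stack: [1]
STORE_FAST t → t=1. Stack: []
LOAD_FAST_LOAD_FAST q,v → push 0,11. Stack: [0, 11]
BINARY_OP * → 0 * 11 = 0. Stack: [0]
STORE_FAST t → t=0. Stack: []
LOAD_FAST s → push 27. Stack: [27]
RETURN_VALUE → return 27.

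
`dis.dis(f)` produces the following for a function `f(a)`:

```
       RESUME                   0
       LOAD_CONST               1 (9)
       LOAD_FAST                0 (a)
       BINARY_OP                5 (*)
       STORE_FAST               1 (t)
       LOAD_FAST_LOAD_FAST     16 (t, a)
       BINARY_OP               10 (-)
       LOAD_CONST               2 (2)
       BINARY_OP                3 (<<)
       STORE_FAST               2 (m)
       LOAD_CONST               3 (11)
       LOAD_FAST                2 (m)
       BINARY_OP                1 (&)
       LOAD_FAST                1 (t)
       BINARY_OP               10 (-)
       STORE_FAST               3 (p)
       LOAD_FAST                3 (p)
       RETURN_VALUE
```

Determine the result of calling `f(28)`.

LOAD_CONST → push 9. Stack: [9]
LOAD_FAST a → push 28. Stack: [9, 28]
BINARY_OP * → 9 * 28 = 252. Stack: [252]
STORE_FAST t → t=252. Stack: []
LOAD_FAST_LOAD_FAST t,a → push 252,28. Stack: [252, 28]
BINARY_OP - → 252 - 28 = 224. Stack: [224]
LOAD_CONST → push 2. Stack: [224, 2]
BINARY_OP << → 224 << 2 = 896. Stack: [896]
STORE_FAST m → m=896. Stack: []
LOAD_CONST → push 11. Stack: [11]
LOAD_FAST m → push 896. Stack: [11, 896]
BINARY_OP & → 11 & 896 = 0. Stack: [0]
LOAD_FAST t → push 252. Stack: [0, 252]
BINARY_OP - → 0 - 252 = -252. Stack: [-252]
STORE_FAST p → p=-252. Stack: []
LOAD_FAST p → push -252. Stack: [-252]
RETURN_VALUE → return -252.

-252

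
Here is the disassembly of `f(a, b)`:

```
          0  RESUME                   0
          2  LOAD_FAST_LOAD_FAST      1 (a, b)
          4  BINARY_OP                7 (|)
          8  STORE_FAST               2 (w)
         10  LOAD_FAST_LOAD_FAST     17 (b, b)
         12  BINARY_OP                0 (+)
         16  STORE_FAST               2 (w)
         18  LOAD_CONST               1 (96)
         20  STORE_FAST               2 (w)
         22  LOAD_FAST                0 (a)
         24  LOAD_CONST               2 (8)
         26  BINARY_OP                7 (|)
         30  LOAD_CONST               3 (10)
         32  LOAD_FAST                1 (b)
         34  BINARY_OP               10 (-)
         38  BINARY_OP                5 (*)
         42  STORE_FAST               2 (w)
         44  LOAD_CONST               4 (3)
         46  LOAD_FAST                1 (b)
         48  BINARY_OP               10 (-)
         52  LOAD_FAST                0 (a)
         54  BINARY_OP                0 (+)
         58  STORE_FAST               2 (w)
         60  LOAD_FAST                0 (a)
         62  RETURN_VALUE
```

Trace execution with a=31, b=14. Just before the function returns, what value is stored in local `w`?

20

LOAD_FAST_LOAD_FAST a,b → push 31,14. Stack: [31, 14]
BINARY_OP | → 31 | 14 = 31. Stack: [31]
STORE_FAST w → w=31. Stack: []
LOAD_FAST_LOAD_FAST b,b → push 14,14. Stack: [14, 14]
BINARY_OP + → 14 + 14 = 28. Stack: [28]
STORE_FAST w → w=28. Stack: []
LOAD_CONST → push 96. Stack: [96]
STORE_FAST w → w=96. Stack: []
LOAD_FAST a → push 31. Stack: [31]
LOAD_CONST → push 8. Stack: [31, 8]
BINARY_OP | → 31 | 8 = 31. Stack: [31]
LOAD_CONST → push 10. Stack: [31, 10]
LOAD_FAST b → push 14. Stack: [31, 10, 14]
BINARY_OP - → 10 - 14 = -4. Stack: [31, -4]
BINARY_OP * → 31 * -4 = -124. Stack: [-124]
STORE_FAST w → w=-124. Stack: []
LOAD_CONST → push 3. Stack: [3]
LOAD_FAST b → push 14. Stack: [3, 14]
BINARY_OP - → 3 - 14 = -11. Stack: [-11]
LOAD_FAST a → push 31. Stack: [-11, 31]
BINARY_OP + → -11 + 31 = 20. Stack: [20]
STORE_FAST w → w=20. Stack: []
LOAD_FAST a → push 31. Stack: [31]
RETURN_VALUE → return 31.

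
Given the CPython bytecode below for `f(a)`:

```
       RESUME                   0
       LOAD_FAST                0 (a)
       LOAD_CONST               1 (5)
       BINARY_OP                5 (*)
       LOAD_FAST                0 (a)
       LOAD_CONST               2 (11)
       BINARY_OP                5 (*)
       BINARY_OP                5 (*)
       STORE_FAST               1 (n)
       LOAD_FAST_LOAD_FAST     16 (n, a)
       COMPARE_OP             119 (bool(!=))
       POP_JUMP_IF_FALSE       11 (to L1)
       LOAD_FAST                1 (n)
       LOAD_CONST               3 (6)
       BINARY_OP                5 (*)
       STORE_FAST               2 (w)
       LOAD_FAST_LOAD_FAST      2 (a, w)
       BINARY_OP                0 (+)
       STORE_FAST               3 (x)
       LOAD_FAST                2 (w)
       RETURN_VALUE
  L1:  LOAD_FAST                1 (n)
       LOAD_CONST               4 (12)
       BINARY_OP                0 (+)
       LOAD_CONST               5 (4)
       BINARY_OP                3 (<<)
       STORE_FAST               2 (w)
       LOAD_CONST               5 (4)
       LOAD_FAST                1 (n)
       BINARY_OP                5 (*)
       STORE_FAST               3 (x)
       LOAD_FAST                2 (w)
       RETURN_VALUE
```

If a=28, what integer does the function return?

258720

LOAD_FAST a → push 28. Stack: [28]
LOAD_CONST → push 5. Stack: [28, 5]
BINARY_OP * → 28 * 5 = 140. Stack: [140]
LOAD_FAST a → push 28. Stack: [140, 28]
LOAD_CONST → push 11. Stack: [140, 28, 11]
BINARY_OP * → 28 * 11 = 308. Stack: [140, 308]
BINARY_OP * → 140 * 308 = 43120. Stack: [43120]
STORE_FAST n → n=43120. Stack: []
LOAD_FAST_LOAD_FAST n,a → push 43120,28. Stack: [43120, 28]
COMPARE_OP bool(!=) → 43120 vs 28 = True. Stack: [True]
POP_JUMP_IF_FALSE → pop True; no jump. Stack: []
LOAD_FAST n → push 43120. Stack: [43120]
LOAD_CONST → push 6. Stack: [43120, 6]
BINARY_OP * → 43120 * 6 = 258720. Stack: [258720]
STORE_FAST w → w=258720. Stack: []
LOAD_FAST_LOAD_FAST a,w → push 28,258720. Stack: [28, 258720]
BINARY_OP + → 28 + 258720 = 258748. Stack: [258748]
STORE_FAST x → x=258748. Stack: []
LOAD_FAST w → push 258720. Stack: [258720]
RETURN_VALUE → return 258720.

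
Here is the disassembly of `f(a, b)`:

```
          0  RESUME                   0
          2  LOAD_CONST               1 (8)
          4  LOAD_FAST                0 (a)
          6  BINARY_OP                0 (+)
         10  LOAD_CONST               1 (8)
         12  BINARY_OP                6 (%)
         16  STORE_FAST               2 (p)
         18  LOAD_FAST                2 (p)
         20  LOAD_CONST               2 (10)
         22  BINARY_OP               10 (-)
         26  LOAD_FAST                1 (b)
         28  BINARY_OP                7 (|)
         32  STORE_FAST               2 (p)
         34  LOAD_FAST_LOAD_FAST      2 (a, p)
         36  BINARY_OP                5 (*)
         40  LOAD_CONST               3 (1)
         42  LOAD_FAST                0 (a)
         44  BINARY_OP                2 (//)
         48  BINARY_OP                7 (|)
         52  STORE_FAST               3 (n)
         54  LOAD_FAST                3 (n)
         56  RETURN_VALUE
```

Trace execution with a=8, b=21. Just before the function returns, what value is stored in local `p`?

-9

LOAD_CONST → push 8. Stack: [8]
LOAD_FAST a → push 8. Stack: [8, 8]
BINARY_OP + → 8 + 8 = 16. Stack: [16]
LOAD_CONST → push 8. Stack: [16, 8]
BINARY_OP % → 16 % 8 = 0. Stack: [0]
STORE_FAST p → p=0. Stack: []
LOAD_FAST p → push 0. Stack: [0]
LOAD_CONST → push 10. Stack: [0, 10]
BINARY_OP - → 0 - 10 = -10. Stack: [-10]
LOAD_FAST b → push 21. Stack: [-10, 21]
BINARY_OP | → -10 | 21 = -9. Stack: [-9]
STORE_FAST p → p=-9. Stack: []
LOAD_FAST_LOAD_FAST a,p → push 8,-9. Stack: [8, -9]
BINARY_OP * → 8 * -9 = -72. Stack: [-72]
LOAD_CONST → push 1. Stack: [-72, 1]
LOAD_FAST a → push 8. Stack: [-72, 1, 8]
BINARY_OP // → 1 // 8 = 0. Stack: [-72, 0]
BINARY_OP | → -72 | 0 = -72. Stack: [-72]
STORE_FAST n → n=-72. Stack: []
LOAD_FAST n → push -72. Stack: [-72]
RETURN_VALUE → return -72.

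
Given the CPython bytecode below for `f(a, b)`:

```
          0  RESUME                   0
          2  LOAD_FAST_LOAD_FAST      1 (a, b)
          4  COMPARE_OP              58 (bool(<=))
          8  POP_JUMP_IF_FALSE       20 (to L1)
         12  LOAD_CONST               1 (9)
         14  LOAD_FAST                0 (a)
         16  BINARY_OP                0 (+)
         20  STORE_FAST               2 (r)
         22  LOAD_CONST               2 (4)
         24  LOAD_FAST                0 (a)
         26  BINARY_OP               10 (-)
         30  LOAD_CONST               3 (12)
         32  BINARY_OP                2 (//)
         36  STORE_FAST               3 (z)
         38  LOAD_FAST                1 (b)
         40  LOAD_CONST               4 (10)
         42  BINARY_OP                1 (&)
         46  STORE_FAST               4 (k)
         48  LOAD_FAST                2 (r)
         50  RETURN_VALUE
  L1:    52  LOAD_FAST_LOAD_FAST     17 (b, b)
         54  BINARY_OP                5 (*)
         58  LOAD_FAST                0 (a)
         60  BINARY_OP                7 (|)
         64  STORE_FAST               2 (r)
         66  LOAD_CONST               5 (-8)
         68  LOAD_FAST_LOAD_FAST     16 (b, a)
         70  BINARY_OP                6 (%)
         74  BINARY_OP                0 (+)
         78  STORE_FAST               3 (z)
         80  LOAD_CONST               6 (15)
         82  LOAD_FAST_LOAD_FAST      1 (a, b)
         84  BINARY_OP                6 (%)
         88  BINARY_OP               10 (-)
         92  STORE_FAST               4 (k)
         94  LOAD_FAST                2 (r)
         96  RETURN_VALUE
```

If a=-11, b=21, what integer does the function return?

LOAD_FAST_LOAD_FAST a,b → push -11,21. Stack: [-11, 21]
COMPARE_OP bool(<=) → -11 vs 21 = True. Stack: [True]
POP_JUMP_IF_FALSE → pop True; no jump. Stack: []
LOAD_CONST → push 9. Stack: [9]
LOAD_FAST a → push -11. Stack: [9, -11]
BINARY_OP + → 9 + -11 = -2. Stack: [-2]
STORE_FAST r → r=-2. Stack: []
LOAD_CONST → push 4. Stack: [4]
LOAD_FAST a → push -11. Stack: [4, -11]
BINARY_OP - → 4 - -11 = 15. Stack: [15]
LOAD_CONST → push 12. Stack: [15, 12]
BINARY_OP // → 15 // 12 = 1. Stack: [1]
STORE_FAST z → z=1. Stack: []
LOAD_FAST b → push 21. Stack: [21]
LOAD_CONST → push 10. Stack: [21, 10]
BINARY_OP & → 21 & 10 = 0. Stack: [0]
STORE_FAST k → k=0. Stack: []
LOAD_FAST r → push -2. Stack: [-2]
RETURN_VALUE → return -2.

-2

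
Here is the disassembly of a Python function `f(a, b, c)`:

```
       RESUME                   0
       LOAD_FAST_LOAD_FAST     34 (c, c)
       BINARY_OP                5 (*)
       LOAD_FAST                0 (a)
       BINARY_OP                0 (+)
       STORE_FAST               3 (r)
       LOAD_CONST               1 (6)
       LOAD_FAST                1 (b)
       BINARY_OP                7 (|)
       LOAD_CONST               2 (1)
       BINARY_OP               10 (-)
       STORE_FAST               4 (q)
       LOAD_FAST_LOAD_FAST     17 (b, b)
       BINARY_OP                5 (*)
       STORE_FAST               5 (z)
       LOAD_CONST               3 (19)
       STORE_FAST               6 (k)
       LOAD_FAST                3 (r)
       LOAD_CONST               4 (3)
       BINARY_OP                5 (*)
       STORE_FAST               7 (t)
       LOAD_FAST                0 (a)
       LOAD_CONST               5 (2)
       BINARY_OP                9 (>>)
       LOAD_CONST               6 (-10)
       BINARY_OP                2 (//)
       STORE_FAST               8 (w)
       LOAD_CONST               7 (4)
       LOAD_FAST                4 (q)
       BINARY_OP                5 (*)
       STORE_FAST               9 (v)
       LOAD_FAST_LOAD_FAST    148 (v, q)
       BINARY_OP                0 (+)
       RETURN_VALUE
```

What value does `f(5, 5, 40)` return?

30

LOAD_FAST_LOAD_FAST c,c → push 40,40. Stack: [40, 40]
BINARY_OP * → 40 * 40 = 1600. Stack: [1600]
LOAD_FAST a → push 5. Stack: [1600, 5]
BINARY_OP + → 1600 + 5 = 1605. Stack: [1605]
STORE_FAST r → r=1605. Stack: []
LOAD_CONST → push 6. Stack: [6]
LOAD_FAST b → push 5. Stack: [6, 5]
BINARY_OP | → 6 | 5 = 7. Stack: [7]
LOAD_CONST → push 1. Stack: [7, 1]
BINARY_OP - → 7 - 1 = 6. Stack: [6]
STORE_FAST q → q=6. Stack: []
LOAD_FAST_LOAD_FAST b,b → push 5,5. Stack: [5, 5]
BINARY_OP * → 5 * 5 = 25. Stack: [25]
STORE_FAST z → z=25. Stack: []
LOAD_CONST → push 19. Stack: [19]
STORE_FAST k → k=19. Stack: []
LOAD_FAST r → push 1605. Stack: [1605]
LOAD_CONST → push 3. Stack: [1605, 3]
BINARY_OP * → 1605 * 3 = 4815. Stack: [4815]
STORE_FAST t → t=4815. Stack: []
LOAD_FAST a → push 5. Stack: [5]
LOAD_CONST → push 2. Stack: [5, 2]
BINARY_OP >> → 5 >> 2 = 1. Stack: [1]
LOAD_CONST → push -10. Stack: [1, -10]
BINARY_OP // → 1 // -10 = -1. Stack: [-1]
STORE_FAST w → w=-1. Stack: []
LOAD_CONST → push 4. Stack: [4]
LOAD_FAST q → push 6. Stack: [4, 6]
BINARY_OP * → 4 * 6 = 24. Stack: [24]
STORE_FAST v → v=24. Stack: []
LOAD_FAST_LOAD_FAST v,q → push 24,6. Stack: [24, 6]
BINARY_OP + → 24 + 6 = 30. Stack: [30]
RETURN_VALUE → return 30.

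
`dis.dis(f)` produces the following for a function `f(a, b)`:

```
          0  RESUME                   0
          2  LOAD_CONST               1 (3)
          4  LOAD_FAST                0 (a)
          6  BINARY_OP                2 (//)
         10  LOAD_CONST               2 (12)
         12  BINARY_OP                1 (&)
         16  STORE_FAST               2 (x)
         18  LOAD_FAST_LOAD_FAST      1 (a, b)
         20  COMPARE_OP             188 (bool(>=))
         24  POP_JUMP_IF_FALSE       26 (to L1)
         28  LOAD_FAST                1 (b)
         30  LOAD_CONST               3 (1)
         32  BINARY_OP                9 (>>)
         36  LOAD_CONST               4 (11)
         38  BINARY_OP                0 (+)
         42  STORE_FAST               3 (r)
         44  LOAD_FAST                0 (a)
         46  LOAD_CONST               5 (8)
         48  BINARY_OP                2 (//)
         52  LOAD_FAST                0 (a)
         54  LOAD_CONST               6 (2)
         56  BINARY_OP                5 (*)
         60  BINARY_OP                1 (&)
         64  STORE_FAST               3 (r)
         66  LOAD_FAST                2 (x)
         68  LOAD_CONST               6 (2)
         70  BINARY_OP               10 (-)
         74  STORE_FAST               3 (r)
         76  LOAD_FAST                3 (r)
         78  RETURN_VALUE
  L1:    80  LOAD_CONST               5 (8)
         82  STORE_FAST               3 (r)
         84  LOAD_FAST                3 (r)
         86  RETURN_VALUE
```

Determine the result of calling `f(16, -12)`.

LOAD_CONST → push 3. Stack: [3]
LOAD_FAST a → push 16. Stack: [3, 16]
BINARY_OP // → 3 // 16 = 0. Stack: [0]
LOAD_CONST → push 12. Stack: [0, 12]
BINARY_OP & → 0 & 12 = 0. Stack: [0]
STORE_FAST x → x=0. Stack: []
LOAD_FAST_LOAD_FAST a,b → push 16,-12. Stack: [16, -12]
COMPARE_OP bool(>=) → 16 vs -12 = True. Stack: [True]
POP_JUMP_IF_FALSE → pop True; no jump. Stack: []
LOAD_FAST b → push -12. Stack: [-12]
LOAD_CONST → push 1. Stack: [-12, 1]
BINARY_OP >> → -12 >> 1 = -6. Stack: [-6]
LOAD_CONST → push 11. Stack: [-6, 11]
BINARY_OP + → -6 + 11 = 5. Stack: [5]
STORE_FAST r → r=5. Stack: []
LOAD_FAST a → push 16. Stack: [16]
LOAD_CONST → push 8. Stack: [16, 8]
BINARY_OP // → 16 // 8 = 2. Stack: [2]
LOAD_FAST a → push 16. Stack: [2, 16]
LOAD_CONST → push 2. Stack: [2, 16, 2]
BINARY_OP * → 16 * 2 = 32. Stack: [2, 32]
BINARY_OP & → 2 & 32 = 0. Stack: [0]
STORE_FAST r → r=0. Stack: []
LOAD_FAST x → push 0. Stack: [0]
LOAD_CONST → push 2. Stack: [0, 2]
BINARY_OP - → 0 - 2 = -2. Stack: [-2]
STORE_FAST r → r=-2. Stack: []
LOAD_FAST r → push -2. Stack: [-2]
RETURN_VALUE → return -2.

-2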